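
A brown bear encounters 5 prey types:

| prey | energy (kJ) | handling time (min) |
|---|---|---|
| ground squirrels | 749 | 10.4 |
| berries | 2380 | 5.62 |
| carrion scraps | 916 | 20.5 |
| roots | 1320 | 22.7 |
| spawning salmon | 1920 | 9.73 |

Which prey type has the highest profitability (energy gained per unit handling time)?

berries

Profitability E/h (kJ/min): ground squirrels = 749/10.4 = 72, berries = 2380/5.62 = 423, carrion scraps = 916/20.5 = 44.7, roots = 1320/22.7 = 58.1, spawning salmon = 1920/9.73 = 197.
Ranked: berries > spawning salmon > ground squirrels > roots > carrion scraps.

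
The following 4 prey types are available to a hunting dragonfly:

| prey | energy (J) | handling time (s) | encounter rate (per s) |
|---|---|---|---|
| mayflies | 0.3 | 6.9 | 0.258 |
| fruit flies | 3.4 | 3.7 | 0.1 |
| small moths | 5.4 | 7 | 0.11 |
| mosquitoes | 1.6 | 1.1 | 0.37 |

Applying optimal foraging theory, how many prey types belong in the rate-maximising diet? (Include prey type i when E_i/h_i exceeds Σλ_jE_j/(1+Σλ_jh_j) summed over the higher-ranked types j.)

3

E/h in descending order: mosquitoes 1.45, fruit flies 0.919, small moths 0.771, mayflies 0.0435 J/s. The optimal diet is the largest prefix of this list for which every included type satisfies E_i/h_i > R on the types above it.
Rate on top 1: 0.4208. fruit flies: 0.919 > 0.4208 → include.
Rate on top 2: 0.5245. small moths: 0.771 > 0.5245 → include.
Rate on top 3: 0.5991. mayflies: 0.0435 < 0.5991 → exclude; stop.
Optimal diet: mosquitoes, fruit flies, small moths — 3 of 4 types.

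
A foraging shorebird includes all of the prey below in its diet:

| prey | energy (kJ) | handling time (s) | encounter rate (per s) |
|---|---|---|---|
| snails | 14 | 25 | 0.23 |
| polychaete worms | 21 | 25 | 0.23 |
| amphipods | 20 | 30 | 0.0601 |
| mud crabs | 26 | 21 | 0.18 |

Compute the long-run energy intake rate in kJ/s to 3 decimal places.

R = (0.23×14 + 0.23×21 + 0.0601×20 + 0.18×26) / (1 + 0.23×25 + 0.23×25 + 0.0601×30 + 0.18×21) = 13.93/18.08 = 0.7704 kJ/s.

0.770 kJ/s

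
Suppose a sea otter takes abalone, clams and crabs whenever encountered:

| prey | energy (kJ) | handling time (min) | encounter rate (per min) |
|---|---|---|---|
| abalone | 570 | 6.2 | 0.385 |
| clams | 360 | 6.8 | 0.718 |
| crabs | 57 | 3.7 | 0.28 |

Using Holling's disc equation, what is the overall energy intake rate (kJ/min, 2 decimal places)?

Energy encountered per unit search time: 0.385×570 + 0.718×360 + 0.28×57 = 493.9 kJ/min.
Handling time per unit search time: 0.385×6.2 + 0.718×6.8 + 0.28×3.7 = 8.305.
Rate = 493.9/(1 + 8.305) = 53.08 kJ/min.

53.08 kJ/min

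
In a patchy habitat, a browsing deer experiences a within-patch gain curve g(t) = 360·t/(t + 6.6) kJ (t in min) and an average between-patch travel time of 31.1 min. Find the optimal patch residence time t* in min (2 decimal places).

Maximise g(t)/(T+t): set derivative to zero → g'(t)(T+t) = g(t).
g'(t) = 360·6.6/(t + 6.6)². Setting 360·6.6/(t+6.6)² = 360t/[(t+6.6)(31.1+t)] gives 6.6(31.1+t) = t(t+6.6), so t² = 6.6×31.1 = 205.3.
t* = √205.3 = 14.33 min.

14.33 min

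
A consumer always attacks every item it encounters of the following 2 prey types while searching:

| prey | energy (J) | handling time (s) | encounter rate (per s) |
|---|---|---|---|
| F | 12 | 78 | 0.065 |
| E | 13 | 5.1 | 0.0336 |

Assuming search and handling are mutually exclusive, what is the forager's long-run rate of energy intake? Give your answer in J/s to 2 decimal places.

R = (0.065×12 + 0.0336×13) / (1 + 0.065×78 + 0.0336×5.1) = 1.217/6.241 = 0.195 J/s.

0.19 J/s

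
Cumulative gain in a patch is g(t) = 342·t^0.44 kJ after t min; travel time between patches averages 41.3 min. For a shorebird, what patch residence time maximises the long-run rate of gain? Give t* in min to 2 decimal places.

By the marginal value theorem, leave when the instantaneous gain rate g'(t) equals the habitat-wide average g(t)/(T + t).
g'(t) = 0.44·342·t^-0.56. Setting 0.44·342·t^-0.56 = 342·t^0.44/(41.3+t) gives 0.44(41.3+t) = t, so 0.56·t = 0.44×41.3.
t* = 0.44×41.3/0.56 = 32.45 min.

32.45 min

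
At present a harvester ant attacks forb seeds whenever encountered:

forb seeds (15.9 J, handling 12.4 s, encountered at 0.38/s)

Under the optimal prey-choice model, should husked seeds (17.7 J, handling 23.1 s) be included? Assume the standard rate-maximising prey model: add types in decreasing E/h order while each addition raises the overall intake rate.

No

Current rate: (0.38×15.9)/(1 + 0.38×12.4) = 1.058 J/s.
Profitability of husked seeds: 17.7/23.1 = 0.7662 J/s.
0.7662 < 1.058, so adding husked seeds would lower the average — exclude it.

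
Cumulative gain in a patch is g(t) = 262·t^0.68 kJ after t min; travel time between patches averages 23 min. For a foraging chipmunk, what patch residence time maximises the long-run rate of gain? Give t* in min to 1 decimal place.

48.9 min

Optimal t* satisfies g'(t*) = g(t*)/(T + t*).
g'(t) = 0.68·262·t^-0.32. Setting 0.68·262·t^-0.32 = 262·t^0.68/(23+t) gives 0.68(23+t) = t, so 0.32·t = 0.68×23.
t* = 0.68×23/0.32 = 48.88 min.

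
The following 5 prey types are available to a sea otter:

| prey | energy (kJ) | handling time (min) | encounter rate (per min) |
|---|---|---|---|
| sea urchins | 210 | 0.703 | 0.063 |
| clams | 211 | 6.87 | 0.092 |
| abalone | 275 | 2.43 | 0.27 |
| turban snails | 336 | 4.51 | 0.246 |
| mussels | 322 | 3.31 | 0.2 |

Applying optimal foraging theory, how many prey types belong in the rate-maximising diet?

Rank by E/h (kJ/min): sea urchins 299, abalone 113, mussels 97.3, turban snails 74.5, clams 30.7. Include each in turn until the next type's E/h falls below the running intake rate.
Rate on top 1: 12.67. abalone: 113 > 12.67 → include.
Rate on top 2: 51.45. mussels: 97.3 > 51.45 → include.
Rate on top 3: 64.29. turban snails: 74.5 > 64.29 → include.
Rate on top 4: 67.55. clams: 30.7 < 67.55 → exclude; stop.
Optimal diet: sea urchins, abalone, mussels, turban snails — 4 of 5 types.

4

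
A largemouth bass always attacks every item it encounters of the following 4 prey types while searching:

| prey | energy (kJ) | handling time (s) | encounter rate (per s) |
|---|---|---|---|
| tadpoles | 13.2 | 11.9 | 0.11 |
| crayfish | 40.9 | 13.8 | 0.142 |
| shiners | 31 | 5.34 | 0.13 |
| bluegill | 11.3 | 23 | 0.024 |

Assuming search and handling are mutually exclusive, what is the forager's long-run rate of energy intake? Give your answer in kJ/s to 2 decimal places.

R = (0.11×13.2 + 0.142×40.9 + 0.13×31 + 0.024×11.3) / (1 + 0.11×11.9 + 0.142×13.8 + 0.13×5.34 + 0.024×23) = 11.56/5.515 = 2.096 kJ/s.

2.10 kJ/s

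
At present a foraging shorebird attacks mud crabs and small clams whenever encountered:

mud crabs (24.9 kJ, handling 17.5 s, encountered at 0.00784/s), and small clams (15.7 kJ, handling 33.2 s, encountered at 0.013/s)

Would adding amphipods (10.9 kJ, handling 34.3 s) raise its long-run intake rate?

Intake rate on the current diet: R = (0.00784×24.9 + 0.013×15.7) / (1 + 0.00784×17.5 + 0.013×33.2) = 0.3993/1.569 = 0.2545 kJ/s.
Profitability of amphipods: 10.9/34.3 = 0.3178 kJ/s.
0.3178 > 0.2545, so adding amphipods raises the average — include it.

Yes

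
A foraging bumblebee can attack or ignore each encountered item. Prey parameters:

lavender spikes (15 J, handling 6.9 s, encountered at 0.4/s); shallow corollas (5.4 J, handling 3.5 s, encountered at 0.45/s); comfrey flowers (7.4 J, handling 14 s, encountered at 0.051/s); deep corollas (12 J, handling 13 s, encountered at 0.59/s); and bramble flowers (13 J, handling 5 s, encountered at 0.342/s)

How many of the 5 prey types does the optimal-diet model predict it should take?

Profitabilities (E/h, J/s): bramble flowers 2.6, lavender spikes 2.17, shallow corollas 1.54, deep corollas 0.923, comfrey flowers 0.529. Add prey in this order while the next type's profitability exceeds the intake rate on those already taken.
Rate on top 1: 1.641. lavender spikes: 2.17 > 1.641 → include.
Rate on top 2: 1.91. shallow corollas: 1.54 < 1.91 → exclude; stop.
Optimal diet: bramble flowers, lavender spikes — 2 of 5 types.

2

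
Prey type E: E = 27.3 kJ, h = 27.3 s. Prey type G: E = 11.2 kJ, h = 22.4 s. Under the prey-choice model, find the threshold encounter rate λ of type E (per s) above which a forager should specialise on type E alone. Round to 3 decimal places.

0.037 per s

The zero-one rule: include type G iff E₂/h₂ > λE₁/(1+λh₁). Equality gives the switch point.
λE₁h₂ = E₂ + λE₂h₁ ⇒ λ = E₂/(E₁h₂ − E₂h₁) = 11.2/(611.5 − 305.8) = 0.03663 per s.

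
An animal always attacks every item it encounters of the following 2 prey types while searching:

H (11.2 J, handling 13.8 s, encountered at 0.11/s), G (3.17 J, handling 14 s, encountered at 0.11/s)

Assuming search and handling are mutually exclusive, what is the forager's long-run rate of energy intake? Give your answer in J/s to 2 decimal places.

Energy encountered per unit search time: 0.11×11.2 + 0.11×3.17 = 1.581 J/s.
Handling time per unit search time: 0.11×13.8 + 0.11×14 = 3.058.
Rate = 1.581/(1 + 3.058) = 0.3895 J/s.

0.39 J/s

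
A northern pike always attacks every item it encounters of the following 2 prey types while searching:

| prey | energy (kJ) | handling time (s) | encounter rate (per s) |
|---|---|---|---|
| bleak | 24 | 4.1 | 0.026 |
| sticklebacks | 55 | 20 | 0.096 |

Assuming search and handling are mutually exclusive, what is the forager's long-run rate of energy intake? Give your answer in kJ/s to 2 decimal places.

Energy encountered per unit search time: 0.026×24 + 0.096×55 = 5.904 kJ/s.
Handling time per unit search time: 0.026×4.1 + 0.096×20 = 2.027.
Rate = 5.904/(1 + 2.027) = 1.951 kJ/s.

1.95 kJ/s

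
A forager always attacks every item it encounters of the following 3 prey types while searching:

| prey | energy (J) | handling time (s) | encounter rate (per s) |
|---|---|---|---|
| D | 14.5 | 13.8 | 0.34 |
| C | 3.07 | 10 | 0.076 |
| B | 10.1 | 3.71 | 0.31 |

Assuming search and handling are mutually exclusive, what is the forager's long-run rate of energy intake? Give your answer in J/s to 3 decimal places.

1.091 J/s

R = (0.34×14.5 + 0.076×3.07 + 0.31×10.1) / (1 + 0.34×13.8 + 0.076×10 + 0.31×3.71) = 8.294/7.602 = 1.091 J/s.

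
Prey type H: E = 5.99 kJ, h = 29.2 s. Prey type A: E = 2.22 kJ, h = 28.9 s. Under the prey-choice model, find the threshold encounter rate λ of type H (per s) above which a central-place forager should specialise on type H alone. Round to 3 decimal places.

At the threshold, the rate on type H alone equals the profitability of type A: λ·5.99/(1 + λ·29.2) = 2.22/28.9 = 0.07682.
Rearranging, λ(5.99 − 0.07682×29.2) = 0.07682, so λ = 0.07682/3.747 = 0.0205 per s.

0.021 per s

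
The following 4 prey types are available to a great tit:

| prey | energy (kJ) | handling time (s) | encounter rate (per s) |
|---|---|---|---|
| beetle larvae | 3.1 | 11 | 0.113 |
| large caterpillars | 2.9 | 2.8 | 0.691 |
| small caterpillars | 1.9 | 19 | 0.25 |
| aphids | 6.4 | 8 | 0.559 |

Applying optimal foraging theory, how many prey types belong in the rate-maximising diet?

E/h in descending order: large caterpillars 1.04, aphids 0.8, beetle larvae 0.282, small caterpillars 0.1 kJ/s. The optimal diet is the largest prefix of this list for which every included type satisfies E_i/h_i > R on the types above it.
Rate on top 1: 0.6828. aphids: 0.8 > 0.6828 → include.
Rate on top 2: 0.7536. beetle larvae: 0.282 < 0.7536 → exclude; stop.
Optimal diet: large caterpillars, aphids — 2 of 4 types.

2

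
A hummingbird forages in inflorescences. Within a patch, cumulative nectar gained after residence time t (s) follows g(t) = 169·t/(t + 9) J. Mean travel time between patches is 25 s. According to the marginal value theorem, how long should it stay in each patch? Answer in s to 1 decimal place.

By the marginal value theorem, leave when the instantaneous gain rate g'(t) equals the habitat-wide average g(t)/(T + t).
g'(t) = 169·9/(t + 9)². Setting 169·9/(t+9)² = 169t/[(t+9)(25+t)] gives 9(25+t) = t(t+9), so t² = 9×25 = 225.
t* = √225 = 15 s.

15.0 s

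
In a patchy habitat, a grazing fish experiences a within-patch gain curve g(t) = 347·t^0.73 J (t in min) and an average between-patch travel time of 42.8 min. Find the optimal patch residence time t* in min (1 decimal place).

115.7 min

Maximise g(t)/(T+t): set derivative to zero → g'(t)(T+t) = g(t).
g'(t) = 0.73·347·t^-0.27. Setting 0.73·347·t^-0.27 = 347·t^0.73/(42.8+t) gives 0.73(42.8+t) = t, so 0.27·t = 0.73×42.8.
t* = 0.73×42.8/0.27 = 115.7 min.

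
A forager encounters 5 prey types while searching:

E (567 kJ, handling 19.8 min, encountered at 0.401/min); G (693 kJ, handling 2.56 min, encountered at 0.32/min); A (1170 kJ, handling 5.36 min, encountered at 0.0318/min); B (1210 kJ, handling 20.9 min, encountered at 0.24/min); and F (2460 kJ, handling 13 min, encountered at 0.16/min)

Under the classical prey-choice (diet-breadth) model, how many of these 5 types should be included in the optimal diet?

Profitabilities (E/h, kJ/min): G 271, A 218, F 189, B 57.9, E 28.6. Add prey in this order while the next type's profitability exceeds the intake rate on those already taken.
Rate on top 1: 121.9. A: 218 > 121.9 → include.
Rate on top 2: 130.2. F: 189 > 130.2 → include.
Rate on top 3: 160.3. B: 57.9 < 160.3 → exclude; stop.
Optimal diet: G, A, F — 3 of 5 types.

3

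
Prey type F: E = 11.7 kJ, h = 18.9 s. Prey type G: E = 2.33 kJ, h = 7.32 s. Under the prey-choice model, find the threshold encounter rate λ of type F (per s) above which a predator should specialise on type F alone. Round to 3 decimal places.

0.056 per s

The zero-one rule: include type G iff E₂/h₂ > λE₁/(1+λh₁). Equality gives the switch point.
λE₁h₂ = E₂ + λE₂h₁ ⇒ λ = E₂/(E₁h₂ − E₂h₁) = 2.33/(85.64 − 44.04) = 0.056 per s.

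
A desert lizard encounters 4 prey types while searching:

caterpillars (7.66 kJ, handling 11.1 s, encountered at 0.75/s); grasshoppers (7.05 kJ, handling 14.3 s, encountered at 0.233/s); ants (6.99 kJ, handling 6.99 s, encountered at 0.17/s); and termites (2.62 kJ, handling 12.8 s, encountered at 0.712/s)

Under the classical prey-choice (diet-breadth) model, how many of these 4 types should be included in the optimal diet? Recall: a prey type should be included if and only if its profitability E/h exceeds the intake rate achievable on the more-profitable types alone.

2

E/h in descending order: ants 1, caterpillars 0.69, grasshoppers 0.493, termites 0.205 kJ/s. The optimal diet is the largest prefix of this list for which every included type satisfies E_i/h_i > R on the types above it.
Rate on top 1: 0.543. caterpillars: 0.69 > 0.543 → include.
Rate on top 2: 0.6595. grasshoppers: 0.493 < 0.6595 → exclude; stop.
Optimal diet: ants, caterpillars — 2 of 4 types.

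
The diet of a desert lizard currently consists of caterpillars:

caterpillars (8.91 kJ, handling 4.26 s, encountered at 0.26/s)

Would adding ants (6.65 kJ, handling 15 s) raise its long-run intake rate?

Current rate: (0.26×8.91)/(1 + 0.26×4.26) = 1.099 kJ/s.
ants: E/h = 6.65/15 = 0.4433 kJ/s.
0.4433 < 1.099, so adding ants would lower the average — exclude it.

No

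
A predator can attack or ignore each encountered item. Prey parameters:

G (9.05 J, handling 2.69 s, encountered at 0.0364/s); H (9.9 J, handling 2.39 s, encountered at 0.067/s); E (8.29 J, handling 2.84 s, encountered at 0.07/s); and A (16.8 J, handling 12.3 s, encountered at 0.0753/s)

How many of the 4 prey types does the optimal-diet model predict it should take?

4

E/h in descending order: H 4.14, G 3.36, E 2.92, A 1.37 J/s. The optimal diet is the largest prefix of this list for which every included type satisfies E_i/h_i > R on the types above it.
Rate on top 1: 0.5717. G: 3.36 > 0.5717 → include.
Rate on top 2: 0.7891. E: 2.92 > 0.7891 → include.
Rate on top 3: 1.08. A: 1.37 > 1.08 → include.
Optimal diet: H, G, E, A — 4 of 4 types.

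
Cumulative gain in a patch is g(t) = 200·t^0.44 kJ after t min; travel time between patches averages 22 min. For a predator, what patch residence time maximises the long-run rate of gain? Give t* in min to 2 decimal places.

17.29 min

Maximise g(t)/(T+t): set derivative to zero → g'(t)(T+t) = g(t).
g'(t) = 0.44·200·t^-0.56. Setting 0.44·200·t^-0.56 = 200·t^0.44/(22+t) gives 0.44(22+t) = t, so 0.56·t = 0.44×22.
t* = 0.44×22/0.56 = 17.29 min.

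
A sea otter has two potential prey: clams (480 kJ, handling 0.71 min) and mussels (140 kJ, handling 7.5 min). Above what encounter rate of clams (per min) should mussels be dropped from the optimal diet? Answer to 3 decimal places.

0.040 per min

The zero-one rule: include mussels iff E₂/h₂ > λE₁/(1+λh₁). Equality gives the switch point.
λE₁h₂ = E₂ + λE₂h₁ ⇒ λ = E₂/(E₁h₂ − E₂h₁) = 140/(3600 − 99.4) = 0.03999 per min.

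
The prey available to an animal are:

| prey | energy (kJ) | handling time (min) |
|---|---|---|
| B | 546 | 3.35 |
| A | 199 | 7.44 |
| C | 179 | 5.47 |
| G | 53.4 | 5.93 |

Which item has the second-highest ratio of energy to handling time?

Profitability E/h (kJ/min): B = 546/3.35 = 163, A = 199/7.44 = 26.7, C = 179/5.47 = 32.7, G = 53.4/5.93 = 9.01.
Ranked: B > C > A > G.

C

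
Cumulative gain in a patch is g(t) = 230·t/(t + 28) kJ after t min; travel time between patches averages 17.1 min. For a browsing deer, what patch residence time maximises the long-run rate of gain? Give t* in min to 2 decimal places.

Optimal t* satisfies g'(t*) = g(t*)/(T + t*).
g'(t) = 230·28/(t + 28)². Setting 230·28/(t+28)² = 230t/[(t+28)(17.1+t)] gives 28(17.1+t) = t(t+28), so t² = 28×17.1 = 478.8.
t* = √478.8 = 21.88 min.

21.88 min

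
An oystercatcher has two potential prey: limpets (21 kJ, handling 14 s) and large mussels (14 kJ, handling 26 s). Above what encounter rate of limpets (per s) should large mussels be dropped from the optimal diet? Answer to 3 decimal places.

0.040 per s

At the threshold, the rate on limpets alone equals the profitability of large mussels: λ·21/(1 + λ·14) = 14/26 = 0.5385.
Rearranging, λ(21 − 0.5385×14) = 0.5385, so λ = 0.5385/13.46 = 0.04 per s.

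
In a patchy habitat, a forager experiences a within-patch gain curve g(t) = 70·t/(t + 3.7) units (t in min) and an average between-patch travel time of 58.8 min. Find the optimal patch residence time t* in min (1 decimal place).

14.7 min

Optimal t* satisfies g'(t*) = g(t*)/(T + t*).
g'(t) = 70·3.7/(t + 3.7)². Setting 70·3.7/(t+3.7)² = 70t/[(t+3.7)(58.8+t)] gives 3.7(58.8+t) = t(t+3.7), so t² = 3.7×58.8 = 217.6.
t* = √217.6 = 14.75 min.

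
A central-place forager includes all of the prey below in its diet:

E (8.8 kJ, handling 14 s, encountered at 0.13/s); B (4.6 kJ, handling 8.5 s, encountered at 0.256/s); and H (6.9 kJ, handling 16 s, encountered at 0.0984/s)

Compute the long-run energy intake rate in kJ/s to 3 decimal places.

R = Σλ_iE_i / (1 + Σλ_ih_i)
Numerator: 0.13×8.8 + 0.256×4.6 + 0.0984×6.9 = 3.001
Denominator: 1 + 0.13×14 + 0.256×8.5 + 0.0984×16 = 6.57
R = 3.001/6.57 = 0.4567 kJ/s

0.457 kJ/s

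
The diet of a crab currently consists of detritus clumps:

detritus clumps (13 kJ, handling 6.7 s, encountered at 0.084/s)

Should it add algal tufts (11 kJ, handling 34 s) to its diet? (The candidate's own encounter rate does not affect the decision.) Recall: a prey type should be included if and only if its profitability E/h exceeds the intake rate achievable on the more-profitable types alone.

No

On detritus clumps alone, R = ΣλE/(1+Σλh) = 1.092/1.563 = 0.6987 kJ/s.
algal tufts: E/h = 11/34 = 0.3235 kJ/s.
Since 0.3235 < R, time spent handling algal tufts is better spent searching.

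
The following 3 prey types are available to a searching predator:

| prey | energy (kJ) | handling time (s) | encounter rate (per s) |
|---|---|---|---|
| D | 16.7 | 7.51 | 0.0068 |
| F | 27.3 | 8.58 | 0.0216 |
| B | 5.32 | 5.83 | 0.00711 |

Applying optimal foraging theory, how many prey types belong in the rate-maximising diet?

Rank by E/h (kJ/s): F 3.18, D 2.22, B 0.913. Include each in turn until the next type's E/h falls below the running intake rate.
Rate on top 1: 0.4975. D: 2.22 > 0.4975 → include.
Rate on top 2: 0.5688. B: 0.913 > 0.5688 → include.
Optimal diet: F, D, B — 3 of 3 types.

3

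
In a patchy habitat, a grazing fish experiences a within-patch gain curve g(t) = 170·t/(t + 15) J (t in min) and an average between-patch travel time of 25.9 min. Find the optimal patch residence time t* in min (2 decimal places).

19.71 min

By the marginal value theorem, leave when the instantaneous gain rate g'(t) equals the habitat-wide average g(t)/(T + t).
g'(t) = 170·15/(t + 15)². Setting 170·15/(t+15)² = 170t/[(t+15)(25.9+t)] gives 15(25.9+t) = t(t+15), so t² = 15×25.9 = 388.5.
t* = √388.5 = 19.71 min.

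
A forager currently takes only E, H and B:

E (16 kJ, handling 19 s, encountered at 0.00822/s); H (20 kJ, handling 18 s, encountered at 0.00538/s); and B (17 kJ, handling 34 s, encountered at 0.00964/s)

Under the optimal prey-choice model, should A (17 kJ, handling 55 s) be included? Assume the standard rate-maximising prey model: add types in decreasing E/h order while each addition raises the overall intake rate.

Current rate: (0.00822×16 + 0.00538×20 + 0.00964×17)/(1 + 0.00822×19 + 0.00538×18 + 0.00964×34) = 0.2549 kJ/s.
Profitability of A: 17/55 = 0.3091 kJ/s.
Since 0.3091 > R, including A increases the long-run rate.

Yes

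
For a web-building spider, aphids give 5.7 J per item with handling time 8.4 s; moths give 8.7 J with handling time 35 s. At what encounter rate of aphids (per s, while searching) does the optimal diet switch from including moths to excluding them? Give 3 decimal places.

At the threshold, the rate on aphids alone equals the profitability of moths: λ·5.7/(1 + λ·8.4) = 8.7/35 = 0.2486.
Rearranging, λ(5.7 − 0.2486×8.4) = 0.2486, so λ = 0.2486/3.612 = 0.06882 per s.

0.069 per s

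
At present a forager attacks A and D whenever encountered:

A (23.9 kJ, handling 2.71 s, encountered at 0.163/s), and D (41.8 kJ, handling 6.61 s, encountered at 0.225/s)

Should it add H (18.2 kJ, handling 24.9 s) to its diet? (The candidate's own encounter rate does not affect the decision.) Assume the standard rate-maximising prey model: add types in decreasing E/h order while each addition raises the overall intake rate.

No

Current rate: (0.163×23.9 + 0.225×41.8)/(1 + 0.163×2.71 + 0.225×6.61) = 4.541 kJ/s.
H: E/h = 18.2/24.9 = 0.7309 kJ/s.
Since 0.7309 < R, time spent handling H is better spent searching.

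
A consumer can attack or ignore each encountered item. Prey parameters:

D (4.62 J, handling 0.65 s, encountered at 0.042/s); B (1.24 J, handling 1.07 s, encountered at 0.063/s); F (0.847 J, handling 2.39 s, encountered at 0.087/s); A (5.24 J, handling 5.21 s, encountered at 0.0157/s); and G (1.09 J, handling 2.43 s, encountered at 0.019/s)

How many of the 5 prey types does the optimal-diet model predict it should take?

Profitabilities (E/h, J/s): D 7.11, B 1.16, A 1.01, G 0.449, F 0.354. Add prey in this order while the next type's profitability exceeds the intake rate on those already taken.
Rate on top 1: 0.1889. B: 1.16 > 0.1889 → include.
Rate on top 2: 0.2486. A: 1.01 > 0.2486 → include.
Rate on top 3: 0.3013. G: 0.449 > 0.3013 → include.
Rate on top 4: 0.3068. F: 0.354 > 0.3068 → include.
Optimal diet: D, B, A, G, F — 5 of 5 types.

5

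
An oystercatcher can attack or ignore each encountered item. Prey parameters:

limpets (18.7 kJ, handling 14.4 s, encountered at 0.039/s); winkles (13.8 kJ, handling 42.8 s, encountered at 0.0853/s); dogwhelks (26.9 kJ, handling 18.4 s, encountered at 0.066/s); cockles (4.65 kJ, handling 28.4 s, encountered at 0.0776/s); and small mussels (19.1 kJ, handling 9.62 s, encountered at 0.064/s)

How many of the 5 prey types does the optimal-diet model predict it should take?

3

E/h in descending order: small mussels 1.99, dogwhelks 1.46, limpets 1.3, winkles 0.322, cockles 0.164 kJ/s. The optimal diet is the largest prefix of this list for which every included type satisfies E_i/h_i > R on the types above it.
Rate on top 1: 0.7566. dogwhelks: 1.46 > 0.7566 → include.
Rate on top 2: 1.059. limpets: 1.3 > 1.059 → include.
Rate on top 3: 1.099. winkles: 0.322 < 1.099 → exclude; stop.
Optimal diet: small mussels, dogwhelks, limpets — 3 of 5 types.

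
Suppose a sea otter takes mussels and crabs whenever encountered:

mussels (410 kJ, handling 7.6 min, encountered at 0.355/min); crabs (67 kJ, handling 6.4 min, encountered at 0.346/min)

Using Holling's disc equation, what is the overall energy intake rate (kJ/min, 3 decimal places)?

Energy encountered per unit search time: 0.355×410 + 0.346×67 = 168.7 kJ/min.
Handling time per unit search time: 0.355×7.6 + 0.346×6.4 = 4.912.
Rate = 168.7/(1 + 4.912) = 28.54 kJ/min.

28.539 kJ/min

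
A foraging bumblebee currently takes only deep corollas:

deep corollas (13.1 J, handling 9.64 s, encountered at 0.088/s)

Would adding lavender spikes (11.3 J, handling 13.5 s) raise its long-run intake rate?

Yes

Intake rate on the current diet: R = (0.088×13.1) / (1 + 0.088×9.64) = 1.153/1.848 = 0.6237 J/s.
Profitability of lavender spikes: 11.3/13.5 = 0.837 J/s.
0.837 > 0.6237, so adding lavender spikes raises the average — include it.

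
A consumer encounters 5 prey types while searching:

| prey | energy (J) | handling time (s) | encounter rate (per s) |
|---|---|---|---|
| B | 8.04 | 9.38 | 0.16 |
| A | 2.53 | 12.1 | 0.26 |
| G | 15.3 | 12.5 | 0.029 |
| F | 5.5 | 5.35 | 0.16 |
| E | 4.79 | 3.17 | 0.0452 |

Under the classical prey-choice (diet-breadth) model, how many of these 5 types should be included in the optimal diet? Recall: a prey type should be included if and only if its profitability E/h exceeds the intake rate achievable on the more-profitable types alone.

4

Rank by E/h (J/s): E 1.51, G 1.22, F 1.03, B 0.857, A 0.209. Include each in turn until the next type's E/h falls below the running intake rate.
Rate on top 1: 0.1894. G: 1.22 > 0.1894 → include.
Rate on top 2: 0.4384. F: 1.03 > 0.4384 → include.
Rate on top 3: 0.6521. B: 0.857 > 0.6521 → include.
Rate on top 4: 0.7318. A: 0.209 < 0.7318 → exclude; stop.
Optimal diet: E, G, F, B — 4 of 5 types.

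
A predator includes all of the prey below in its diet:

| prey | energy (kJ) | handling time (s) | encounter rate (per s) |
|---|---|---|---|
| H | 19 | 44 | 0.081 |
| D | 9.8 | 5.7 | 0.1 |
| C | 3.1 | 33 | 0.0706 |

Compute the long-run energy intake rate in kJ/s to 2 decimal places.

0.37 kJ/s

R = (0.081×19 + 0.1×9.8 + 0.0706×3.1) / (1 + 0.081×44 + 0.1×5.7 + 0.0706×33) = 2.738/7.464 = 0.3668 kJ/s.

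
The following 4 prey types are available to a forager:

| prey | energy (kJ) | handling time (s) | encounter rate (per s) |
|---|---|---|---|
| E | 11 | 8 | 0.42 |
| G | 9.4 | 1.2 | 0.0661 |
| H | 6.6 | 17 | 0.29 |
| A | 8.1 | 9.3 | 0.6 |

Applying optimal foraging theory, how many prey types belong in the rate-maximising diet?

2

Profitabilities (E/h, kJ/s): G 7.83, E 1.38, A 0.871, H 0.388. Add prey in this order while the next type's profitability exceeds the intake rate on those already taken.
Rate on top 1: 0.5757. E: 1.38 > 0.5757 → include.
Rate on top 2: 1.181. A: 0.871 < 1.181 → exclude; stop.
Optimal diet: G, E — 2 of 4 types.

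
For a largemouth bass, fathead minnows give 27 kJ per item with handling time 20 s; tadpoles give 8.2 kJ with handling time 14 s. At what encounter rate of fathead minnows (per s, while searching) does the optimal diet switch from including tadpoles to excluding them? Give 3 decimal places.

0.038 per s

The zero-one rule: include tadpoles iff E₂/h₂ > λE₁/(1+λh₁). Equality gives the switch point.
λE₁h₂ = E₂ + λE₂h₁ ⇒ λ = E₂/(E₁h₂ − E₂h₁) = 8.2/(378 − 164) = 0.03832 per s.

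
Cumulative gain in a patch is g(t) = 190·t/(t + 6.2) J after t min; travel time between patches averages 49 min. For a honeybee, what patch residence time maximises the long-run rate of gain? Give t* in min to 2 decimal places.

17.43 min

By the marginal value theorem, leave when the instantaneous gain rate g'(t) equals the habitat-wide average g(t)/(T + t).
g'(t) = 190·6.2/(t + 6.2)². Setting 190·6.2/(t+6.2)² = 190t/[(t+6.2)(49+t)] gives 6.2(49+t) = t(t+6.2), so t² = 6.2×49 = 303.8.
t* = √303.8 = 17.43 min.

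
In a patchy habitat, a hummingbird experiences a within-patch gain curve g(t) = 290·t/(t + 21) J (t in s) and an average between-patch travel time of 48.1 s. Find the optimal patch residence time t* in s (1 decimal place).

31.8 s

By the marginal value theorem, leave when the instantaneous gain rate g'(t) equals the habitat-wide average g(t)/(T + t).
g'(t) = 290·21/(t + 21)². Setting 290·21/(t+21)² = 290t/[(t+21)(48.1+t)] gives 21(48.1+t) = t(t+21), so t² = 21×48.1 = 1010.
t* = √1010 = 31.78 s.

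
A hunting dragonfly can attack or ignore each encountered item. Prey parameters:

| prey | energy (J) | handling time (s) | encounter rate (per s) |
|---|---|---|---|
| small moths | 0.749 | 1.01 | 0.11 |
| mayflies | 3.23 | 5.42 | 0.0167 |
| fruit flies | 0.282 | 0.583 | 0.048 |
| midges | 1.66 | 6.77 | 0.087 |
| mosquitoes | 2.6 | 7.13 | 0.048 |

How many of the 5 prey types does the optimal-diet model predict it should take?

Rank by E/h (J/s): small moths 0.742, mayflies 0.596, fruit flies 0.484, mosquitoes 0.365, midges 0.245. Include each in turn until the next type's E/h falls below the running intake rate.
Rate on top 1: 0.07415. mayflies: 0.596 > 0.07415 → include.
Rate on top 2: 0.1135. fruit flies: 0.484 > 0.1135 → include.
Rate on top 3: 0.1219. mosquitoes: 0.365 > 0.1219 → include.
Rate on top 4: 0.1747. midges: 0.245 > 0.1747 → include.
Optimal diet: small moths, mayflies, fruit flies, mosquitoes, midges — 5 of 5 types.

5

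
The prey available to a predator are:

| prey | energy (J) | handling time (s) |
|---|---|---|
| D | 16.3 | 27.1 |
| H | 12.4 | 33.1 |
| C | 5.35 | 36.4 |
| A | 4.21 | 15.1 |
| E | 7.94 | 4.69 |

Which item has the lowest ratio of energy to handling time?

In descending order of E/h:
E: 7.94/4.69 = 1.69 J/s
D: 16.3/27.1 = 0.601 J/s
H: 12.4/33.1 = 0.375 J/s
A: 4.21/15.1 = 0.279 J/s
C: 5.35/36.4 = 0.147 J/s

C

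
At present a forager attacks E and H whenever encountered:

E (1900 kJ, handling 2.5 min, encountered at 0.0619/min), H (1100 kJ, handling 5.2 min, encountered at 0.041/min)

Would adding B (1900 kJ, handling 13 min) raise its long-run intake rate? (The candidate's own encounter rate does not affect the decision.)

Current rate: (0.0619×1900 + 0.041×1100)/(1 + 0.0619×2.5 + 0.041×5.2) = 118.9 kJ/min.
B: E/h = 1900/13 = 146.2 kJ/min.
146.2 > 118.9, so adding B raises the average — include it.

Yes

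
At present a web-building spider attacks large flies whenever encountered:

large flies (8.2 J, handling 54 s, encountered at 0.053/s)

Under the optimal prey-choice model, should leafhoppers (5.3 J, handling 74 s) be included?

No

Current rate: (0.053×8.2)/(1 + 0.053×54) = 0.1125 J/s.
Profitability of leafhoppers: 5.3/74 = 0.07162 J/s.
Since 0.07162 < R, time spent handling leafhoppers is better spent searching.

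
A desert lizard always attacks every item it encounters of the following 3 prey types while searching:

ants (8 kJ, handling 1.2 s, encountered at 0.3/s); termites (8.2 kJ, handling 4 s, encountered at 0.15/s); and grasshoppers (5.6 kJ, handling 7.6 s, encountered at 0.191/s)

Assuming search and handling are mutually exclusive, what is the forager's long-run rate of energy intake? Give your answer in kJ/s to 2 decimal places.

R = (0.3×8 + 0.15×8.2 + 0.191×5.6) / (1 + 0.3×1.2 + 0.15×4 + 0.191×7.6) = 4.7/3.412 = 1.378 kJ/s.

1.38 kJ/s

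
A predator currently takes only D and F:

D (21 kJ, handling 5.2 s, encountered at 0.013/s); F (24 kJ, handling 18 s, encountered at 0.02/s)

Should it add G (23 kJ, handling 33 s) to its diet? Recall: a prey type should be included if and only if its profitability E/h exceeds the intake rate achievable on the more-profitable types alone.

Yes

Current rate: (0.013×21 + 0.02×24)/(1 + 0.013×5.2 + 0.02×18) = 0.5275 kJ/s.
G: E/h = 23/33 = 0.697 kJ/s.
0.697 > 0.5275, so adding G raises the average — include it.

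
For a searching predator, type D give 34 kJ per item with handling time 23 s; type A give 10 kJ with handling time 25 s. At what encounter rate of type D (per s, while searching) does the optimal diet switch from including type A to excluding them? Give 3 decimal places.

At the threshold, the rate on type D alone equals the profitability of type A: λ·34/(1 + λ·23) = 10/25 = 0.4.
Rearranging, λ(34 − 0.4×23) = 0.4, so λ = 0.4/24.8 = 0.01613 per s.

0.016 per s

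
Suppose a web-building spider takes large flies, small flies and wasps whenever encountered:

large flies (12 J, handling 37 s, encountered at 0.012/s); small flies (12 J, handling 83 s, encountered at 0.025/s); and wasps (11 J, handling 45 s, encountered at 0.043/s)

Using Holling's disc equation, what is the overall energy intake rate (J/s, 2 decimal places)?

0.17 J/s

Energy encountered per unit search time: 0.012×12 + 0.025×12 + 0.043×11 = 0.917 J/s.
Handling time per unit search time: 0.012×37 + 0.025×83 + 0.043×45 = 4.454.
Rate = 0.917/(1 + 4.454) = 0.1681 J/s.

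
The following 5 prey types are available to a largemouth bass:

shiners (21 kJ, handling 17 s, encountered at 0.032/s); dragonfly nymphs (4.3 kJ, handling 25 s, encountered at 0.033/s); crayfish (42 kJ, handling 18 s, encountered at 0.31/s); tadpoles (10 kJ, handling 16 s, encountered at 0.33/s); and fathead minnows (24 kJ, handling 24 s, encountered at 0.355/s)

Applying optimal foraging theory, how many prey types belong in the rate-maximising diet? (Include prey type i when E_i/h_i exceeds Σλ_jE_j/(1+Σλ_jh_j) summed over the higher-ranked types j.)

1

Rank by E/h (kJ/s): crayfish 2.33, shiners 1.24, fathead minnows 1, tadpoles 0.625, dragonfly nymphs 0.172. Include each in turn until the next type's E/h falls below the running intake rate.
Rate on top 1: 1.979. shiners: 1.24 < 1.979 → exclude; stop.
Optimal diet: crayfish — 1 of 5 types.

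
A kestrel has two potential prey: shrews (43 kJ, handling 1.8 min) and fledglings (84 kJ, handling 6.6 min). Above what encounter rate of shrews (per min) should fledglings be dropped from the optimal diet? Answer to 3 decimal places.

0.633 per min

The zero-one rule: include fledglings iff E₂/h₂ > λE₁/(1+λh₁). Equality gives the switch point.
λE₁h₂ = E₂ + λE₂h₁ ⇒ λ = E₂/(E₁h₂ − E₂h₁) = 84/(283.8 − 151.2) = 0.6335 per min.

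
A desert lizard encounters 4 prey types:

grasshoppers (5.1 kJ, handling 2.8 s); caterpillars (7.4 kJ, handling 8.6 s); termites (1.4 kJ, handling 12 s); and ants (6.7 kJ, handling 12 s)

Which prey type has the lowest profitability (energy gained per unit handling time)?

termites

In descending order of E/h:
grasshoppers: 5.1/2.8 = 1.82 kJ/s
caterpillars: 7.4/8.6 = 0.86 kJ/s
ants: 6.7/12 = 0.558 kJ/s
termites: 1.4/12 = 0.117 kJ/s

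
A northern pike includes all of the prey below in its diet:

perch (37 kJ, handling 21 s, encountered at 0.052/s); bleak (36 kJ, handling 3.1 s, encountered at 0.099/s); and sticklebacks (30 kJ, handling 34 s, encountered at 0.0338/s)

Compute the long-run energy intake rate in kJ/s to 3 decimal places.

1.833 kJ/s

R = (0.052×37 + 0.099×36 + 0.0338×30) / (1 + 0.052×21 + 0.099×3.1 + 0.0338×34) = 6.502/3.548 = 1.833 kJ/s.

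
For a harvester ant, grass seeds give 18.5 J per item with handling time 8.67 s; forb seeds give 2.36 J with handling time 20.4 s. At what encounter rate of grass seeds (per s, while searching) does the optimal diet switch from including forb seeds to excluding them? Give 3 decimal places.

Drop forb seeds once their profitability E₂/h₂ falls below the rate achievable on grass seeds alone: E₂/h₂ = λE₁/(1 + λh₁).
Solve for λ: λE₁h₂ = E₂(1 + λh₁) → λ(E₁h₂ − E₂h₁) = E₂ → λ = E₂/(E₁h₂ − E₂h₁).
λ = 2.36/(18.5×20.4 − 2.36×8.67) = 2.36/356.9 = 0.006612 per s.

0.007 per s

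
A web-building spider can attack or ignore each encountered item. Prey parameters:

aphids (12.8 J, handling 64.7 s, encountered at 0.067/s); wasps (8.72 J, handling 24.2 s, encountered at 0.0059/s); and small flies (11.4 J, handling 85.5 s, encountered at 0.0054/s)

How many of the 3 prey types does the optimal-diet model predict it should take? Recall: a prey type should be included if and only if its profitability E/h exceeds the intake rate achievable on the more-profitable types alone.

2

E/h in descending order: wasps 0.36, aphids 0.198, small flies 0.133 J/s. The optimal diet is the largest prefix of this list for which every included type satisfies E_i/h_i > R on the types above it.
Rate on top 1: 0.04502. aphids: 0.198 > 0.04502 → include.
Rate on top 2: 0.166. small flies: 0.133 < 0.166 → exclude; stop.
Optimal diet: wasps, aphids — 2 of 3 types.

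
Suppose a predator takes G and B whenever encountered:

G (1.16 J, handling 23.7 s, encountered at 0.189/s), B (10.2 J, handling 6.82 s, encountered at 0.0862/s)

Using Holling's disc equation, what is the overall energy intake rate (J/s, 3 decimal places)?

0.181 J/s

R = (0.189×1.16 + 0.0862×10.2) / (1 + 0.189×23.7 + 0.0862×6.82) = 1.098/6.067 = 0.1811 J/s.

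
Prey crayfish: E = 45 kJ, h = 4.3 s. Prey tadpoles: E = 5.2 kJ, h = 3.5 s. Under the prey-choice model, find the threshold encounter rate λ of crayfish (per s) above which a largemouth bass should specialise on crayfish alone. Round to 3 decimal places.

0.038 per s

At the threshold, the rate on crayfish alone equals the profitability of tadpoles: λ·45/(1 + λ·4.3) = 5.2/3.5 = 1.486.
Rearranging, λ(45 − 1.486×4.3) = 1.486, so λ = 1.486/38.61 = 0.03848 per s.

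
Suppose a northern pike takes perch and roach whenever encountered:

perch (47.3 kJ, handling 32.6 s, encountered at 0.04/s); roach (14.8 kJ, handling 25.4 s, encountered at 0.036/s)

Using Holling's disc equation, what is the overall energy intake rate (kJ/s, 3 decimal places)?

Energy encountered per unit search time: 0.04×47.3 + 0.036×14.8 = 2.425 kJ/s.
Handling time per unit search time: 0.04×32.6 + 0.036×25.4 = 2.218.
Rate = 2.425/(1 + 2.218) = 0.7534 kJ/s.

0.753 kJ/s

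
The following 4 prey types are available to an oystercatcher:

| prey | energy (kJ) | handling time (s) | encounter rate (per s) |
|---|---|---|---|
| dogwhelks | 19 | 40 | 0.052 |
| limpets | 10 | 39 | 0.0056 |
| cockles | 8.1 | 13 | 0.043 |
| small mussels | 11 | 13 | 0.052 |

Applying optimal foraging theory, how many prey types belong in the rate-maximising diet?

3

E/h in descending order: small mussels 0.846, cockles 0.623, dogwhelks 0.475, limpets 0.256 kJ/s. The optimal diet is the largest prefix of this list for which every included type satisfies E_i/h_i > R on the types above it.
Rate on top 1: 0.3413. cockles: 0.623 > 0.3413 → include.
Rate on top 2: 0.4118. dogwhelks: 0.475 > 0.4118 → include.
Rate on top 3: 0.4422. limpets: 0.256 < 0.4422 → exclude; stop.
Optimal diet: small mussels, cockles, dogwhelks — 3 of 4 types.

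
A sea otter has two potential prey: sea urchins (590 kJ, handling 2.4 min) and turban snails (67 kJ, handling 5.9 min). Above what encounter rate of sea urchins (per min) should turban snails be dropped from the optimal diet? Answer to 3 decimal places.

0.020 per min

Drop turban snails once their profitability E₂/h₂ falls below the rate achievable on sea urchins alone: E₂/h₂ = λE₁/(1 + λh₁).
Solve for λ: λE₁h₂ = E₂(1 + λh₁) → λ(E₁h₂ − E₂h₁) = E₂ → λ = E₂/(E₁h₂ − E₂h₁).
λ = 67/(590×5.9 − 67×2.4) = 67/3320 = 0.02018 per min.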